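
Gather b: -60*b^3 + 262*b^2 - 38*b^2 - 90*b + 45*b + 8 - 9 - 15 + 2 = -60*b^3 + 224*b^2 - 45*b - 14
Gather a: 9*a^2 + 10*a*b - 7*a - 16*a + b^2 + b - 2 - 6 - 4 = 9*a^2 + a*(10*b - 23) + b^2 + b - 12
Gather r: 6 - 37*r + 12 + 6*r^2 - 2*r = 6*r^2 - 39*r + 18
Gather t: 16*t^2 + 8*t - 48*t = 16*t^2 - 40*t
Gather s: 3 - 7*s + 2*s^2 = 2*s^2 - 7*s + 3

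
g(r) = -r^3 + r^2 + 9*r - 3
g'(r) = -3*r^2 + 2*r + 9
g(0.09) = -2.18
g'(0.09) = 9.16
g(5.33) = -78.04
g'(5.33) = -65.57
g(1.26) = 7.93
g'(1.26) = 6.76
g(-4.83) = 89.54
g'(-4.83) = -70.65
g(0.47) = 1.35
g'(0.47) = 9.28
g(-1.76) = -10.29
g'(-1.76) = -3.81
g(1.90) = 10.85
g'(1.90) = 1.97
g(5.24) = -72.26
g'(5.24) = -62.89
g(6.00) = -129.00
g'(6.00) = -87.00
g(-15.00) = 3462.00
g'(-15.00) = -696.00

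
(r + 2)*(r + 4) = r^2 + 6*r + 8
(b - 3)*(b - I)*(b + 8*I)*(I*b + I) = I*b^4 - 7*b^3 - 2*I*b^3 + 14*b^2 + 5*I*b^2 + 21*b - 16*I*b - 24*I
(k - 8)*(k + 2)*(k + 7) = k^3 + k^2 - 58*k - 112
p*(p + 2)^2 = p^3 + 4*p^2 + 4*p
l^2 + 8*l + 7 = (l + 1)*(l + 7)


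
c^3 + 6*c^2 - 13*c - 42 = (c - 3)*(c + 2)*(c + 7)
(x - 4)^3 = x^3 - 12*x^2 + 48*x - 64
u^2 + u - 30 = (u - 5)*(u + 6)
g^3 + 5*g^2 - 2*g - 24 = (g - 2)*(g + 3)*(g + 4)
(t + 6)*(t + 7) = t^2 + 13*t + 42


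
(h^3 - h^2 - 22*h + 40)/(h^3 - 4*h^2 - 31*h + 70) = (h - 4)/(h - 7)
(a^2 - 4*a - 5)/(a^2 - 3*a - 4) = (a - 5)/(a - 4)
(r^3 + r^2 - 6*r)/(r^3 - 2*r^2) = (r + 3)/r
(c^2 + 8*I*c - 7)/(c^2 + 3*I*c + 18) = (c^2 + 8*I*c - 7)/(c^2 + 3*I*c + 18)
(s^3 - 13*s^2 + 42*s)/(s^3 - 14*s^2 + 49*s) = (s - 6)/(s - 7)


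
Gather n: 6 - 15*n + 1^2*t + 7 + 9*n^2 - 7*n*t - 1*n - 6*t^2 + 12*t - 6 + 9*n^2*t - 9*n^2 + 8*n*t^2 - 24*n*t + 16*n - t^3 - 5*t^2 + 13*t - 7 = 9*n^2*t + n*(8*t^2 - 31*t) - t^3 - 11*t^2 + 26*t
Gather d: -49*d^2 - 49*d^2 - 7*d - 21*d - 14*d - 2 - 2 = -98*d^2 - 42*d - 4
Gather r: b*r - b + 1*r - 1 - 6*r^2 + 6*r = -b - 6*r^2 + r*(b + 7) - 1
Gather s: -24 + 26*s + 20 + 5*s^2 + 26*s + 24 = 5*s^2 + 52*s + 20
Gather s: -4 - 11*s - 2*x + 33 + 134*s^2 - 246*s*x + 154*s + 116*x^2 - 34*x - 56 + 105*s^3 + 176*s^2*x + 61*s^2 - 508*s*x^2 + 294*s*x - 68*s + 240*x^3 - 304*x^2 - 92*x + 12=105*s^3 + s^2*(176*x + 195) + s*(-508*x^2 + 48*x + 75) + 240*x^3 - 188*x^2 - 128*x - 15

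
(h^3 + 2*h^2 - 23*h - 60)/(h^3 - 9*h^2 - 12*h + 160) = (h + 3)/(h - 8)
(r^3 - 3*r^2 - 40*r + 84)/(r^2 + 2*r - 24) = (r^2 - 9*r + 14)/(r - 4)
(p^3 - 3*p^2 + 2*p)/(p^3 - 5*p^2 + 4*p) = (p - 2)/(p - 4)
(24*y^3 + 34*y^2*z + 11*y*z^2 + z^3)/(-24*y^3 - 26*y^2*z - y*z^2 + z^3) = (-6*y - z)/(6*y - z)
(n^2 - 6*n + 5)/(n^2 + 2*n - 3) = (n - 5)/(n + 3)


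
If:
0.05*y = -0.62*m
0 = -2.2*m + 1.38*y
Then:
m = 0.00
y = 0.00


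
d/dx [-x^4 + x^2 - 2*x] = -4*x^3 + 2*x - 2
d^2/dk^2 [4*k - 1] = 0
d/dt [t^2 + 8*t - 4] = 2*t + 8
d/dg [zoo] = 0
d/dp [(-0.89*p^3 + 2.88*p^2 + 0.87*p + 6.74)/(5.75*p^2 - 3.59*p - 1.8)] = (-5.1175*p^4 + 6.39019999999999*p^3 - 10.5357*p^2 - 87.878*p + 22.6306)/(33.0625*p^4 - 41.285*p^3 - 7.8119*p^2 + 12.924*p + 3.24)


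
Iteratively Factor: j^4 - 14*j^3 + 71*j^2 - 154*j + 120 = (j - 3)*(j^3 - 11*j^2 + 38*j - 40) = (j - 3)*(j - 2)*(j^2 - 9*j + 20) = (j - 5)*(j - 3)*(j - 2)*(j - 4)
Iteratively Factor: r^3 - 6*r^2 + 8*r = (r - 2)*(r^2 - 4*r) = (r - 4)*(r - 2)*(r)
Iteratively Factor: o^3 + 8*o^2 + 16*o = (o + 4)*(o^2 + 4*o) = o*(o + 4)*(o + 4)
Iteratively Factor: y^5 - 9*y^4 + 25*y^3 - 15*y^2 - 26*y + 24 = (y - 2)*(y^4 - 7*y^3 + 11*y^2 + 7*y - 12) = (y - 2)*(y - 1)*(y^3 - 6*y^2 + 5*y + 12) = (y - 3)*(y - 2)*(y - 1)*(y^2 - 3*y - 4) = (y - 4)*(y - 3)*(y - 2)*(y - 1)*(y + 1)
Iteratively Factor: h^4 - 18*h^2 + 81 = (h + 3)*(h^3 - 3*h^2 - 9*h + 27) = (h - 3)*(h + 3)*(h^2 - 9) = (h - 3)^2*(h + 3)*(h + 3)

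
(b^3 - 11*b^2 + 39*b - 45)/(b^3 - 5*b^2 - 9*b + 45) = (b - 3)/(b + 3)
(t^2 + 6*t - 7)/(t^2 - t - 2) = (-t^2 - 6*t + 7)/(-t^2 + t + 2)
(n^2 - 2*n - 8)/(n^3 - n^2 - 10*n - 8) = 1/(n + 1)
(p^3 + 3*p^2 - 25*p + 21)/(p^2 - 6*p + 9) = (p^2 + 6*p - 7)/(p - 3)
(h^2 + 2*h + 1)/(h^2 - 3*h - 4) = (h + 1)/(h - 4)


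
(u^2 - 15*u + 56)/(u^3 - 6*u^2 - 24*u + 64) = (u - 7)/(u^2 + 2*u - 8)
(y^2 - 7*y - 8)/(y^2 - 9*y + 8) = (y + 1)/(y - 1)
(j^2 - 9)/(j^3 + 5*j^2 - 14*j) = (j^2 - 9)/(j*(j^2 + 5*j - 14))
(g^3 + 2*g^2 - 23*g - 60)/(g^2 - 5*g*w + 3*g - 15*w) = (-g^2 + g + 20)/(-g + 5*w)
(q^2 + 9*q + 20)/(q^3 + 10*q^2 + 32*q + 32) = (q + 5)/(q^2 + 6*q + 8)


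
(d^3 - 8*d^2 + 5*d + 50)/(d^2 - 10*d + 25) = d + 2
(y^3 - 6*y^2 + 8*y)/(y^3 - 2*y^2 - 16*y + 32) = y/(y + 4)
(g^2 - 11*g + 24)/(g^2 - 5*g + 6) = (g - 8)/(g - 2)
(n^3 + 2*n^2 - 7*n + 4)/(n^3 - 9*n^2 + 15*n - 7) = (n + 4)/(n - 7)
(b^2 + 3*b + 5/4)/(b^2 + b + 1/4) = (2*b + 5)/(2*b + 1)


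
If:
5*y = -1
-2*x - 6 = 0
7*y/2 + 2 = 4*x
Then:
No Solution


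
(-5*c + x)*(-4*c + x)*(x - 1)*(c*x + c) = 20*c^3*x^2 - 20*c^3 - 9*c^2*x^3 + 9*c^2*x + c*x^4 - c*x^2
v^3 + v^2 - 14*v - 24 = (v - 4)*(v + 2)*(v + 3)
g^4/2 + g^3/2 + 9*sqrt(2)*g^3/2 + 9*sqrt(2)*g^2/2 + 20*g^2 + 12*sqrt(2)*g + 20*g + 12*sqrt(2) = (g/2 + sqrt(2))*(g + 1)*(g + sqrt(2))*(g + 6*sqrt(2))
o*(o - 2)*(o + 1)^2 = o^4 - 3*o^2 - 2*o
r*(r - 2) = r^2 - 2*r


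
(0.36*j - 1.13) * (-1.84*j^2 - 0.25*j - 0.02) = -0.6624*j^3 + 1.9892*j^2 + 0.2753*j + 0.0226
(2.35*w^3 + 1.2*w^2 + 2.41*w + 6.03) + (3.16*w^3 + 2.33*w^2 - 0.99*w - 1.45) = 5.51*w^3 + 3.53*w^2 + 1.42*w + 4.58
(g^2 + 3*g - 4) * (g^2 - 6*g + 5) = g^4 - 3*g^3 - 17*g^2 + 39*g - 20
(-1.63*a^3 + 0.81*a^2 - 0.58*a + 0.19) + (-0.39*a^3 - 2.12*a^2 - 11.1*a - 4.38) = -2.02*a^3 - 1.31*a^2 - 11.68*a - 4.19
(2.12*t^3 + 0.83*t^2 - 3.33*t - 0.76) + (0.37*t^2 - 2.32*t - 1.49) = 2.12*t^3 + 1.2*t^2 - 5.65*t - 2.25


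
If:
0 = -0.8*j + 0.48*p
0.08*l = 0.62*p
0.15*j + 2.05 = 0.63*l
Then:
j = 0.26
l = 3.32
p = 0.43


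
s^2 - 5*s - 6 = (s - 6)*(s + 1)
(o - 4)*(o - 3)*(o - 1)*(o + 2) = o^4 - 6*o^3 + 3*o^2 + 26*o - 24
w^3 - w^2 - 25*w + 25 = (w - 5)*(w - 1)*(w + 5)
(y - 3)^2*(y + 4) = y^3 - 2*y^2 - 15*y + 36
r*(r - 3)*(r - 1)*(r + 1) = r^4 - 3*r^3 - r^2 + 3*r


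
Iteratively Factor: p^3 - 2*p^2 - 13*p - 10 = (p + 2)*(p^2 - 4*p - 5) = (p - 5)*(p + 2)*(p + 1)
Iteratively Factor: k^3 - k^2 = (k)*(k^2 - k) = k^2*(k - 1)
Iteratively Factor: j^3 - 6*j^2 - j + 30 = (j - 5)*(j^2 - j - 6) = (j - 5)*(j + 2)*(j - 3)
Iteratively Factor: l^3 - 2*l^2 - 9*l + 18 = (l - 2)*(l^2 - 9) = (l - 3)*(l - 2)*(l + 3)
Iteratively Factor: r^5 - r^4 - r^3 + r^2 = (r + 1)*(r^4 - 2*r^3 + r^2) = r*(r + 1)*(r^3 - 2*r^2 + r) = r^2*(r + 1)*(r^2 - 2*r + 1) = r^2*(r - 1)*(r + 1)*(r - 1)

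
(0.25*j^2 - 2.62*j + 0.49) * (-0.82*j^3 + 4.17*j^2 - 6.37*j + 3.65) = -0.205*j^5 + 3.1909*j^4 - 12.9197*j^3 + 19.6452*j^2 - 12.6843*j + 1.7885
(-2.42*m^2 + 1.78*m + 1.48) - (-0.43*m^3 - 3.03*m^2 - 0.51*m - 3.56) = 0.43*m^3 + 0.61*m^2 + 2.29*m + 5.04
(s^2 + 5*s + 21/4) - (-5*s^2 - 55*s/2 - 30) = 6*s^2 + 65*s/2 + 141/4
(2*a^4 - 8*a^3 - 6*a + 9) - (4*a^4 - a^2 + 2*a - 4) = -2*a^4 - 8*a^3 + a^2 - 8*a + 13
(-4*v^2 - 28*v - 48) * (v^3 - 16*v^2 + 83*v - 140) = -4*v^5 + 36*v^4 + 68*v^3 - 996*v^2 - 64*v + 6720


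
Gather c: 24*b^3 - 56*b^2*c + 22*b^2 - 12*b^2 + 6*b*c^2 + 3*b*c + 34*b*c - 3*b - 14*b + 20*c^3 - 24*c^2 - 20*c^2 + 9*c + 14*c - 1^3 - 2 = 24*b^3 + 10*b^2 - 17*b + 20*c^3 + c^2*(6*b - 44) + c*(-56*b^2 + 37*b + 23) - 3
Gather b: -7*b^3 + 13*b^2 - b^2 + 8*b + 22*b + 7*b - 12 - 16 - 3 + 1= -7*b^3 + 12*b^2 + 37*b - 30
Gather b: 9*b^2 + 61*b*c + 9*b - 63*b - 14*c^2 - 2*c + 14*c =9*b^2 + b*(61*c - 54) - 14*c^2 + 12*c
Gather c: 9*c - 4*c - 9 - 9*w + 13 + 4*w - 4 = 5*c - 5*w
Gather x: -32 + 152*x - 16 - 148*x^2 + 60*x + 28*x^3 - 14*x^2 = 28*x^3 - 162*x^2 + 212*x - 48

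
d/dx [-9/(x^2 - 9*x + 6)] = 9*(2*x - 9)/(x^2 - 9*x + 6)^2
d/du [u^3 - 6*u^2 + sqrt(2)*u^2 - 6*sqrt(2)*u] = 3*u^2 - 12*u + 2*sqrt(2)*u - 6*sqrt(2)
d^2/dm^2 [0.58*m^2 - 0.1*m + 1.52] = 1.16000000000000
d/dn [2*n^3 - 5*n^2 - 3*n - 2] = 6*n^2 - 10*n - 3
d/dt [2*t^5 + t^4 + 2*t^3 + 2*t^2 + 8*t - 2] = 10*t^4 + 4*t^3 + 6*t^2 + 4*t + 8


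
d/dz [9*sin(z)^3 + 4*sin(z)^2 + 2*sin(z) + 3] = (27*sin(z)^2 + 8*sin(z) + 2)*cos(z)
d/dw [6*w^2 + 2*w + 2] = 12*w + 2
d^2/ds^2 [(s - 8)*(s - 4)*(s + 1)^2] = 12*s^2 - 60*s + 18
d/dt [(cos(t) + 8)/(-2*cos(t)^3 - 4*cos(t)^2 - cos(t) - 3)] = -(67*cos(t) + 26*cos(2*t) + cos(3*t) + 31)*sin(t)/(2*cos(t)^3 + 4*cos(t)^2 + cos(t) + 3)^2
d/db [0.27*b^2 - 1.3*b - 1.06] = 0.54*b - 1.3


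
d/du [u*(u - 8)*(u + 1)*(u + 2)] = 4*u^3 - 15*u^2 - 44*u - 16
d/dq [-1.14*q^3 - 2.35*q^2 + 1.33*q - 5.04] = -3.42*q^2 - 4.7*q + 1.33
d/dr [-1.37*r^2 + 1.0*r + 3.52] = 1.0 - 2.74*r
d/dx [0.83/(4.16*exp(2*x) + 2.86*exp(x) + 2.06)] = (-6.9056*exp(x) - 2.3738)*exp(x)/(4.16*exp(2*x) + 2.86*exp(x) + 2.06)^2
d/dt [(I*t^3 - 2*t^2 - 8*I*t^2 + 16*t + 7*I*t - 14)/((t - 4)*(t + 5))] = (I*t^4 + 2*I*t^3 + t^2*(-18 - 75*I) + t*(108 + 320*I) - 306 - 140*I)/(t^4 + 2*t^3 - 39*t^2 - 40*t + 400)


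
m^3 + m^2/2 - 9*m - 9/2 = (m - 3)*(m + 1/2)*(m + 3)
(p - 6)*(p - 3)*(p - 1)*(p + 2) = p^4 - 8*p^3 + 7*p^2 + 36*p - 36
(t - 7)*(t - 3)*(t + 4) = t^3 - 6*t^2 - 19*t + 84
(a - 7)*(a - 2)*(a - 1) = a^3 - 10*a^2 + 23*a - 14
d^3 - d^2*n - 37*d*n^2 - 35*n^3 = (d - 7*n)*(d + n)*(d + 5*n)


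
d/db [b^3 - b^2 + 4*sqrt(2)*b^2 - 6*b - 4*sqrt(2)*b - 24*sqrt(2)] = 3*b^2 - 2*b + 8*sqrt(2)*b - 6 - 4*sqrt(2)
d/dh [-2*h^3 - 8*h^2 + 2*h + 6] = -6*h^2 - 16*h + 2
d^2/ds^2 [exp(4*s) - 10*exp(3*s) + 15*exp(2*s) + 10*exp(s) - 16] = (16*exp(3*s) - 90*exp(2*s) + 60*exp(s) + 10)*exp(s)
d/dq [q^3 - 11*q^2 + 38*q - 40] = 3*q^2 - 22*q + 38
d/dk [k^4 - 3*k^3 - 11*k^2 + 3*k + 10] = 4*k^3 - 9*k^2 - 22*k + 3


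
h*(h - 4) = h^2 - 4*h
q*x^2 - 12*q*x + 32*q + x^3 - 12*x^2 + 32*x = (q + x)*(x - 8)*(x - 4)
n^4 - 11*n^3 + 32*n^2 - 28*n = n*(n - 7)*(n - 2)^2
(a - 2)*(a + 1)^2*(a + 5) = a^4 + 5*a^3 - 3*a^2 - 17*a - 10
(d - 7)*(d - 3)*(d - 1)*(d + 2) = d^4 - 9*d^3 + 9*d^2 + 41*d - 42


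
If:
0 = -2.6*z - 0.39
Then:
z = -0.15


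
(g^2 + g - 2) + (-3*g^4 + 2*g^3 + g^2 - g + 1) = -3*g^4 + 2*g^3 + 2*g^2 - 1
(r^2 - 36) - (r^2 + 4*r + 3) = -4*r - 39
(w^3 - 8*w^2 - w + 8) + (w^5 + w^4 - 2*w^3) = w^5 + w^4 - w^3 - 8*w^2 - w + 8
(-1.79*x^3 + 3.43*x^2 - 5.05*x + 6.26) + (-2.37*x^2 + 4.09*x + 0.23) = -1.79*x^3 + 1.06*x^2 - 0.96*x + 6.49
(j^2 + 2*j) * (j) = j^3 + 2*j^2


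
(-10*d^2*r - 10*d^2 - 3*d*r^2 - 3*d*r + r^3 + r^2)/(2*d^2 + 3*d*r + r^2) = (-5*d*r - 5*d + r^2 + r)/(d + r)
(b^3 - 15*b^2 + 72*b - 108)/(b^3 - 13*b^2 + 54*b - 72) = (b - 6)/(b - 4)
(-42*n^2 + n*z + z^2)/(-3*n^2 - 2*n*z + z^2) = (42*n^2 - n*z - z^2)/(3*n^2 + 2*n*z - z^2)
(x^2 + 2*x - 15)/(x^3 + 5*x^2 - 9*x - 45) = 1/(x + 3)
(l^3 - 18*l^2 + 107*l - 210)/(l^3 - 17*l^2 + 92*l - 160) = (l^2 - 13*l + 42)/(l^2 - 12*l + 32)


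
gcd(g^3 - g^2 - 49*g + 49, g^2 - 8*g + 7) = g^2 - 8*g + 7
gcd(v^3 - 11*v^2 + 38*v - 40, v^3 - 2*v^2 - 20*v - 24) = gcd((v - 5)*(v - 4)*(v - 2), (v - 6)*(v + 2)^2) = 1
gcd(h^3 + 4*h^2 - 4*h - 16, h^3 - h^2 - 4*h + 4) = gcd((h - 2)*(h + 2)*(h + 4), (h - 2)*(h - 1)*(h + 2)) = h^2 - 4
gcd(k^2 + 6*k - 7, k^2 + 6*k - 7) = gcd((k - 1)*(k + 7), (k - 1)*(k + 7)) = k^2 + 6*k - 7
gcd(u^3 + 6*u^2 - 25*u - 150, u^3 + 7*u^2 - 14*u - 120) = u^2 + 11*u + 30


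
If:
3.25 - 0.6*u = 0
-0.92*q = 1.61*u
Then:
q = -9.48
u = 5.42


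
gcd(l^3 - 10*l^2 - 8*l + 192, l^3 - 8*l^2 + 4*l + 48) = l - 6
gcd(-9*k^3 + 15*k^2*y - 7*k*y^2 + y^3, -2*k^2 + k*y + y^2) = -k + y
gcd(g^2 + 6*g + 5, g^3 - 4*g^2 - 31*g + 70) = g + 5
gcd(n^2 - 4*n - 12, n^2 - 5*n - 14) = n + 2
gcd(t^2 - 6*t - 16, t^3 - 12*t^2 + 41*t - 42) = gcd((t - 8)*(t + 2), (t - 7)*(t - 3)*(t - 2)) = 1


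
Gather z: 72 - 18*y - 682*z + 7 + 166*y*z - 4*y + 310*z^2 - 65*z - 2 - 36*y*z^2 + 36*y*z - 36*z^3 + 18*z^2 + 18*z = -22*y - 36*z^3 + z^2*(328 - 36*y) + z*(202*y - 729) + 77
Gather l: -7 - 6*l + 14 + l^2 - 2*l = l^2 - 8*l + 7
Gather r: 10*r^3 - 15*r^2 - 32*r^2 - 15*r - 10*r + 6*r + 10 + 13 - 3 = 10*r^3 - 47*r^2 - 19*r + 20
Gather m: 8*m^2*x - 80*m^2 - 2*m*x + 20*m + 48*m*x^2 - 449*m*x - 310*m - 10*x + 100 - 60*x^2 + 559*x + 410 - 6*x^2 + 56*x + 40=m^2*(8*x - 80) + m*(48*x^2 - 451*x - 290) - 66*x^2 + 605*x + 550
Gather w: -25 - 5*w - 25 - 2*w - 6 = -7*w - 56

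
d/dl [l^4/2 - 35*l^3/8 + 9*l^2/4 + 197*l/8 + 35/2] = 2*l^3 - 105*l^2/8 + 9*l/2 + 197/8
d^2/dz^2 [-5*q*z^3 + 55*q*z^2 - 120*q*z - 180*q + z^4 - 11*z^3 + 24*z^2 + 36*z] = -30*q*z + 110*q + 12*z^2 - 66*z + 48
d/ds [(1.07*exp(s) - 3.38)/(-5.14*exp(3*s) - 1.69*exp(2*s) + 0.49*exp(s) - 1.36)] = (10.9996*exp(3*s) - 50.3113*exp(2*s) - 11.4244*exp(s) + 0.201)*exp(s)/(26.4196*exp(6*s) + 17.3732*exp(5*s) - 2.1811*exp(4*s) + 12.3246*exp(3*s) + 4.8369*exp(2*s) - 1.3328*exp(s) + 1.8496)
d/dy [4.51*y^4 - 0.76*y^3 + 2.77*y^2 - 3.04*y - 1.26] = 18.04*y^3 - 2.28*y^2 + 5.54*y - 3.04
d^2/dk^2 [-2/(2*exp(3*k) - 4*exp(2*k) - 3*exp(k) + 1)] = 2*(-2*(-6*exp(2*k) + 8*exp(k) + 3)^2*exp(k) + (18*exp(2*k) - 16*exp(k) - 3)*(2*exp(3*k) - 4*exp(2*k) - 3*exp(k) + 1))*exp(k)/(2*exp(3*k) - 4*exp(2*k) - 3*exp(k) + 1)^3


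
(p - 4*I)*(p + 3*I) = p^2 - I*p + 12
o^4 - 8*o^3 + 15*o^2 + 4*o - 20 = (o - 5)*(o - 2)^2*(o + 1)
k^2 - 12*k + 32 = (k - 8)*(k - 4)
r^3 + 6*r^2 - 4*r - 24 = (r - 2)*(r + 2)*(r + 6)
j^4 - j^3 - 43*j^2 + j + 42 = (j - 7)*(j - 1)*(j + 1)*(j + 6)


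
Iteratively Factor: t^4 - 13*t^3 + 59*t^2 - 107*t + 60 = (t - 3)*(t^3 - 10*t^2 + 29*t - 20) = (t - 5)*(t - 3)*(t^2 - 5*t + 4) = (t - 5)*(t - 3)*(t - 1)*(t - 4)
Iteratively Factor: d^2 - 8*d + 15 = (d - 5)*(d - 3)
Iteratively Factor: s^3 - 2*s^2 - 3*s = (s + 1)*(s^2 - 3*s) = s*(s + 1)*(s - 3)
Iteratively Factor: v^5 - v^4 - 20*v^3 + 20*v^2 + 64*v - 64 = (v - 2)*(v^4 + v^3 - 18*v^2 - 16*v + 32) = (v - 2)*(v + 4)*(v^3 - 3*v^2 - 6*v + 8) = (v - 2)*(v + 2)*(v + 4)*(v^2 - 5*v + 4) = (v - 2)*(v - 1)*(v + 2)*(v + 4)*(v - 4)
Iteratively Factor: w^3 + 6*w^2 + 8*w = (w + 2)*(w^2 + 4*w) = w*(w + 2)*(w + 4)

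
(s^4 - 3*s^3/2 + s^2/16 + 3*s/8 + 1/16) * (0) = 0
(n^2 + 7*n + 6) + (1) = n^2 + 7*n + 7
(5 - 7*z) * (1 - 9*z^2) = 63*z^3 - 45*z^2 - 7*z + 5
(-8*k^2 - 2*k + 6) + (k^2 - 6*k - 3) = -7*k^2 - 8*k + 3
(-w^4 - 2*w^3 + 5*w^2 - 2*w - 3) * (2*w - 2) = -2*w^5 - 2*w^4 + 14*w^3 - 14*w^2 - 2*w + 6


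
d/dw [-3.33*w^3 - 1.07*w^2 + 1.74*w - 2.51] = -9.99*w^2 - 2.14*w + 1.74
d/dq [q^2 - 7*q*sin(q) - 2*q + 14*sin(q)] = -7*q*cos(q) + 2*q - 7*sin(q) + 14*cos(q) - 2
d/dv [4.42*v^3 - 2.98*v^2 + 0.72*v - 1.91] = 13.26*v^2 - 5.96*v + 0.72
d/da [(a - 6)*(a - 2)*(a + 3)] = 3*a^2 - 10*a - 12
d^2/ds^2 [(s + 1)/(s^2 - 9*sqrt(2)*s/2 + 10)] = 4*((s + 1)*(4*s - 9*sqrt(2))^2 + (-6*s - 2 + 9*sqrt(2))*(2*s^2 - 9*sqrt(2)*s + 20))/(2*s^2 - 9*sqrt(2)*s + 20)^3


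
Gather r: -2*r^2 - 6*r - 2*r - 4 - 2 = -2*r^2 - 8*r - 6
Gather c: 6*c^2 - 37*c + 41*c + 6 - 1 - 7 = 6*c^2 + 4*c - 2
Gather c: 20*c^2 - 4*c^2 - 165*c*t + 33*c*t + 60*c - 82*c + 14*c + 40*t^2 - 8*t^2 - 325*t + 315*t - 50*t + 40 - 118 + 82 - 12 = 16*c^2 + c*(-132*t - 8) + 32*t^2 - 60*t - 8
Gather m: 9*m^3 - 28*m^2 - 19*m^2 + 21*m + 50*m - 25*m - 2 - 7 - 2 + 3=9*m^3 - 47*m^2 + 46*m - 8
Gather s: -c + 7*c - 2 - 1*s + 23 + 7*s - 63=6*c + 6*s - 42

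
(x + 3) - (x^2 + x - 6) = 9 - x^2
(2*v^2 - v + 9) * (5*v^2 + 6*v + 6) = 10*v^4 + 7*v^3 + 51*v^2 + 48*v + 54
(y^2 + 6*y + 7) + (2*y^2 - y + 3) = 3*y^2 + 5*y + 10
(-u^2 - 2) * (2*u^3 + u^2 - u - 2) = -2*u^5 - u^4 - 3*u^3 + 2*u + 4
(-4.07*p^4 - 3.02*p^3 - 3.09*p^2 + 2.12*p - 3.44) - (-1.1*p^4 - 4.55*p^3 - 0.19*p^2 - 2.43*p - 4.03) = -2.97*p^4 + 1.53*p^3 - 2.9*p^2 + 4.55*p + 0.59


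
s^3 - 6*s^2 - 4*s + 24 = (s - 6)*(s - 2)*(s + 2)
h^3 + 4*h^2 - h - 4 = (h - 1)*(h + 1)*(h + 4)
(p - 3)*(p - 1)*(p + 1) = p^3 - 3*p^2 - p + 3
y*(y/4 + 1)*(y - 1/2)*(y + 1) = y^4/4 + 9*y^3/8 + 3*y^2/8 - y/2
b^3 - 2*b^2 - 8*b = b*(b - 4)*(b + 2)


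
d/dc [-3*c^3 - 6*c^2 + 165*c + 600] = -9*c^2 - 12*c + 165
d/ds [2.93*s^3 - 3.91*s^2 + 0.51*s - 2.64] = 8.79*s^2 - 7.82*s + 0.51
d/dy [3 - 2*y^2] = -4*y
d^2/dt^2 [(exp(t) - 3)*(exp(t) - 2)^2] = (9*exp(2*t) - 28*exp(t) + 16)*exp(t)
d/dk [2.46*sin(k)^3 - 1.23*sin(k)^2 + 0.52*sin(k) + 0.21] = (7.38*sin(k)^2 - 2.46*sin(k) + 0.52)*cos(k)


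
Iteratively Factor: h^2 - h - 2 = (h + 1)*(h - 2)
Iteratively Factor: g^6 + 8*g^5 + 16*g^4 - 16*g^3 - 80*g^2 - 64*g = (g - 2)*(g^5 + 10*g^4 + 36*g^3 + 56*g^2 + 32*g) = (g - 2)*(g + 2)*(g^4 + 8*g^3 + 20*g^2 + 16*g) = (g - 2)*(g + 2)^2*(g^3 + 6*g^2 + 8*g) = (g - 2)*(g + 2)^3*(g^2 + 4*g) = g*(g - 2)*(g + 2)^3*(g + 4)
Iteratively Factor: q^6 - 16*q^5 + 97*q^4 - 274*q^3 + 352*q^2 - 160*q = (q - 4)*(q^5 - 12*q^4 + 49*q^3 - 78*q^2 + 40*q) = (q - 4)*(q - 2)*(q^4 - 10*q^3 + 29*q^2 - 20*q) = (q - 4)*(q - 2)*(q - 1)*(q^3 - 9*q^2 + 20*q) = (q - 4)^2*(q - 2)*(q - 1)*(q^2 - 5*q) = (q - 5)*(q - 4)^2*(q - 2)*(q - 1)*(q)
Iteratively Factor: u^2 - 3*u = (u - 3)*(u)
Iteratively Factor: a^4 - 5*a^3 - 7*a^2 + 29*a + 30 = (a - 5)*(a^3 - 7*a - 6) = (a - 5)*(a - 3)*(a^2 + 3*a + 2) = (a - 5)*(a - 3)*(a + 1)*(a + 2)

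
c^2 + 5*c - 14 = (c - 2)*(c + 7)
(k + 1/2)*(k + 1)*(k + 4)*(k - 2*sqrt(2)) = k^4 - 2*sqrt(2)*k^3 + 11*k^3/2 - 11*sqrt(2)*k^2 + 13*k^2/2 - 13*sqrt(2)*k + 2*k - 4*sqrt(2)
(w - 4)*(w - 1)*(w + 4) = w^3 - w^2 - 16*w + 16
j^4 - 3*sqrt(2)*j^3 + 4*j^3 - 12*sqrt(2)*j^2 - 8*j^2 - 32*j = j*(j + 4)*(j - 4*sqrt(2))*(j + sqrt(2))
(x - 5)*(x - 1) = x^2 - 6*x + 5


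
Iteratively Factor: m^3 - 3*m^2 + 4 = (m - 2)*(m^2 - m - 2) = (m - 2)*(m + 1)*(m - 2)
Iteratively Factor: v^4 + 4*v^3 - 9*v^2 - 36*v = (v)*(v^3 + 4*v^2 - 9*v - 36) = v*(v + 3)*(v^2 + v - 12) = v*(v - 3)*(v + 3)*(v + 4)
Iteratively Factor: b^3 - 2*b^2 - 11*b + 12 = (b - 4)*(b^2 + 2*b - 3) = (b - 4)*(b - 1)*(b + 3)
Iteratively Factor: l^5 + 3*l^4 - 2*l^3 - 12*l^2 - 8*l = (l + 1)*(l^4 + 2*l^3 - 4*l^2 - 8*l) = (l + 1)*(l + 2)*(l^3 - 4*l) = (l + 1)*(l + 2)^2*(l^2 - 2*l) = l*(l + 1)*(l + 2)^2*(l - 2)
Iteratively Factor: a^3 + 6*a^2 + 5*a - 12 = (a + 4)*(a^2 + 2*a - 3) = (a + 3)*(a + 4)*(a - 1)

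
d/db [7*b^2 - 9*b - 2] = 14*b - 9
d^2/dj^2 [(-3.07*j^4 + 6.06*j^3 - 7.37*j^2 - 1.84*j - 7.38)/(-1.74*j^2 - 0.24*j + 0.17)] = (18.589464*j^6 + 7.69219199999998*j^5 - 4.38764400000002*j^4 - 1.30115999999998*j^3 + 149.690568*j^2 + 20.706156*j + 5.792314)/(5.268024*j^6 + 2.179872*j^5 - 1.243404*j^4 - 0.412128*j^3 + 0.121482*j^2 + 0.020808*j - 0.004913)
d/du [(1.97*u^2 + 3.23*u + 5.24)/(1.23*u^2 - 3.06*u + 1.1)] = (-10.0011*u^2 - 8.5564*u + 19.5874)/(1.5129*u^4 - 7.5276*u^3 + 12.0696*u^2 - 6.732*u + 1.21)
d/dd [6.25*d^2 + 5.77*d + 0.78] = 12.5*d + 5.77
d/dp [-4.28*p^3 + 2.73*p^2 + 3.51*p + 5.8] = -12.84*p^2 + 5.46*p + 3.51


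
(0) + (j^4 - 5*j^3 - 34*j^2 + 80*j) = j^4 - 5*j^3 - 34*j^2 + 80*j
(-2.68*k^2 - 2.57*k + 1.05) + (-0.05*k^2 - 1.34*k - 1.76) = -2.73*k^2 - 3.91*k - 0.71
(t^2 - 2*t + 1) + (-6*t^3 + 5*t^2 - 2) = -6*t^3 + 6*t^2 - 2*t - 1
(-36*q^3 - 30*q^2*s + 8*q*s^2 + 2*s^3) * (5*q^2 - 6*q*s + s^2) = -180*q^5 + 66*q^4*s + 184*q^3*s^2 - 68*q^2*s^3 - 4*q*s^4 + 2*s^5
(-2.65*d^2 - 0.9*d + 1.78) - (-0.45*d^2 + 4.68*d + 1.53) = -2.2*d^2 - 5.58*d + 0.25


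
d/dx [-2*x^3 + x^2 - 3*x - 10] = -6*x^2 + 2*x - 3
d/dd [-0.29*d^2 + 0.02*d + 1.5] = 0.02 - 0.58*d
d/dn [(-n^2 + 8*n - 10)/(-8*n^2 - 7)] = 2*(32*n^2 - 73*n - 28)/(64*n^4 + 112*n^2 + 49)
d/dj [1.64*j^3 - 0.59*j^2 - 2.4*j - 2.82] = 4.92*j^2 - 1.18*j - 2.4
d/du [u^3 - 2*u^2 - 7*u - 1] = 3*u^2 - 4*u - 7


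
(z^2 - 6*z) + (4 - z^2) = 4 - 6*z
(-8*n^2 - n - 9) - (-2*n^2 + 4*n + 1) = -6*n^2 - 5*n - 10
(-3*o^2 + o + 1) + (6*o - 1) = -3*o^2 + 7*o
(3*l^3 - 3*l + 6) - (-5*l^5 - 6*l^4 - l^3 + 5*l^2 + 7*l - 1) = 5*l^5 + 6*l^4 + 4*l^3 - 5*l^2 - 10*l + 7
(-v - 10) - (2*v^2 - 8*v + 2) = -2*v^2 + 7*v - 12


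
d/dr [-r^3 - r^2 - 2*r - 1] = -3*r^2 - 2*r - 2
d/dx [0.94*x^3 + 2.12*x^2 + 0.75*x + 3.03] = 2.82*x^2 + 4.24*x + 0.75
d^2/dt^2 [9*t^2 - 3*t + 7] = 18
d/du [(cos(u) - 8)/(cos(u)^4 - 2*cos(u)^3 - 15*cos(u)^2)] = 3*(cos(u)^3 - 12*cos(u)^2 + 11*cos(u) + 80)*sin(u)/((cos(u) - 5)^2*(cos(u) + 3)^2*cos(u)^3)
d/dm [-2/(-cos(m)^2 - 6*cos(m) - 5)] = 4*(cos(m) + 3)*sin(m)/(cos(m)^2 + 6*cos(m) + 5)^2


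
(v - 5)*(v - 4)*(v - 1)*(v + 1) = v^4 - 9*v^3 + 19*v^2 + 9*v - 20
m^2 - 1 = (m - 1)*(m + 1)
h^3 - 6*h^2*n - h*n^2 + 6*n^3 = (h - 6*n)*(h - n)*(h + n)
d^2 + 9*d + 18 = (d + 3)*(d + 6)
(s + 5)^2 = s^2 + 10*s + 25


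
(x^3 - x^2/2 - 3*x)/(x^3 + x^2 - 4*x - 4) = x*(2*x + 3)/(2*(x^2 + 3*x + 2))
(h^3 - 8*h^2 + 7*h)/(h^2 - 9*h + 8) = h*(h - 7)/(h - 8)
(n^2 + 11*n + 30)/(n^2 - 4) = (n^2 + 11*n + 30)/(n^2 - 4)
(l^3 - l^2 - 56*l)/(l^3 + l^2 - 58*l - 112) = l/(l + 2)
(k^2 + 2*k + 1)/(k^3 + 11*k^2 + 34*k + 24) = (k + 1)/(k^2 + 10*k + 24)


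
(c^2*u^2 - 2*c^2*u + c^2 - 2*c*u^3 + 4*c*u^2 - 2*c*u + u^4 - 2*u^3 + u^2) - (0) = c^2*u^2 - 2*c^2*u + c^2 - 2*c*u^3 + 4*c*u^2 - 2*c*u + u^4 - 2*u^3 + u^2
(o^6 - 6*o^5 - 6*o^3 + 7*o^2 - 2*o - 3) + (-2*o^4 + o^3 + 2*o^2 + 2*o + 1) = o^6 - 6*o^5 - 2*o^4 - 5*o^3 + 9*o^2 - 2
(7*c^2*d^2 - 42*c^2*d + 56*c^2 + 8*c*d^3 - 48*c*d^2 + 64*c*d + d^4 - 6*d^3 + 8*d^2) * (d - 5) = 7*c^2*d^3 - 77*c^2*d^2 + 266*c^2*d - 280*c^2 + 8*c*d^4 - 88*c*d^3 + 304*c*d^2 - 320*c*d + d^5 - 11*d^4 + 38*d^3 - 40*d^2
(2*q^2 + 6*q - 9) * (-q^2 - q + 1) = -2*q^4 - 8*q^3 + 5*q^2 + 15*q - 9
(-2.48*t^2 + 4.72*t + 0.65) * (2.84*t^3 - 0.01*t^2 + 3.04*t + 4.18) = -7.0432*t^5 + 13.4296*t^4 - 5.7404*t^3 + 3.9759*t^2 + 21.7056*t + 2.717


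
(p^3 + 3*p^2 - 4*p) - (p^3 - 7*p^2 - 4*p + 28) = 10*p^2 - 28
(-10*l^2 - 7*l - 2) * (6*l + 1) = -60*l^3 - 52*l^2 - 19*l - 2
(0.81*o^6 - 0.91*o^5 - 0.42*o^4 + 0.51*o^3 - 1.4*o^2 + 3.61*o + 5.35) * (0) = 0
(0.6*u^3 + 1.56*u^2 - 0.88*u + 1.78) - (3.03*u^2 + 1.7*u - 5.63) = 0.6*u^3 - 1.47*u^2 - 2.58*u + 7.41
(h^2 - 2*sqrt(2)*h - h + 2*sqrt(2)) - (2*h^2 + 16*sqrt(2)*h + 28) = -h^2 - 18*sqrt(2)*h - h - 28 + 2*sqrt(2)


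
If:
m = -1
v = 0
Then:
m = -1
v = 0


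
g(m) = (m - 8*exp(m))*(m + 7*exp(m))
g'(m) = (1 - 8*exp(m))*(m + 7*exp(m)) + (m - 8*exp(m))*(7*exp(m) + 1) = -m*exp(m) + 2*m - 112*exp(2*m) - exp(m)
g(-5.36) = 28.75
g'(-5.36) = -10.70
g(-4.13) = 17.11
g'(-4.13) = -8.24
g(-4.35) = 18.97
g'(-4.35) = -8.68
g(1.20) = -619.84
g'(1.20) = -1239.50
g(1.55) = -1247.99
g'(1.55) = -2495.08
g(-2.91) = 8.46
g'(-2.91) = -6.05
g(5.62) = -4263956.21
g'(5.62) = -8526689.75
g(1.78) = -1976.53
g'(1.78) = -3951.20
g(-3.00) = 9.01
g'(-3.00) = -6.18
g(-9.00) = 81.00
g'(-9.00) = -18.00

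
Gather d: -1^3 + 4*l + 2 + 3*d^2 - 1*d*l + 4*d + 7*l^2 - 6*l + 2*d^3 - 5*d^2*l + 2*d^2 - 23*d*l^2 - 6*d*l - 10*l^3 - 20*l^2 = 2*d^3 + d^2*(5 - 5*l) + d*(-23*l^2 - 7*l + 4) - 10*l^3 - 13*l^2 - 2*l + 1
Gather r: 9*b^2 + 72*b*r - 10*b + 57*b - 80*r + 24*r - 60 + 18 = 9*b^2 + 47*b + r*(72*b - 56) - 42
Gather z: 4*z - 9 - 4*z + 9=0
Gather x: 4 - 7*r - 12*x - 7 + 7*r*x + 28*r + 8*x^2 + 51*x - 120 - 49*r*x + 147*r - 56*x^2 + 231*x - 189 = 168*r - 48*x^2 + x*(270 - 42*r) - 312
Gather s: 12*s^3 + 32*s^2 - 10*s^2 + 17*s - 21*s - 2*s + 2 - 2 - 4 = 12*s^3 + 22*s^2 - 6*s - 4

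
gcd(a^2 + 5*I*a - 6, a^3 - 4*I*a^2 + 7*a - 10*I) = a + 2*I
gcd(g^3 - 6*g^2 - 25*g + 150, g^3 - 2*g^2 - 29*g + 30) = g^2 - g - 30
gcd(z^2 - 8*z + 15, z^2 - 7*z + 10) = z - 5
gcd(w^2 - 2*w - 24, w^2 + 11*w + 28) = w + 4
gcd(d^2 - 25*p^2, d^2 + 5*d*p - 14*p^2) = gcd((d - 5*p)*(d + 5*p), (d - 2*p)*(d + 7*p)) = 1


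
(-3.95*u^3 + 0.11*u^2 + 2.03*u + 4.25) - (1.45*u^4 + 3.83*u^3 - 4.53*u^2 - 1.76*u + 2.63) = -1.45*u^4 - 7.78*u^3 + 4.64*u^2 + 3.79*u + 1.62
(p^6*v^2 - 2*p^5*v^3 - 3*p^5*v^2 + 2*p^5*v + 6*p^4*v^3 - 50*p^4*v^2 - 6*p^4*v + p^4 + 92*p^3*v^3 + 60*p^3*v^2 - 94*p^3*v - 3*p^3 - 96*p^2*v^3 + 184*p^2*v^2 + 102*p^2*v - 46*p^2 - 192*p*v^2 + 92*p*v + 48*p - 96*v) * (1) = p^6*v^2 - 2*p^5*v^3 - 3*p^5*v^2 + 2*p^5*v + 6*p^4*v^3 - 50*p^4*v^2 - 6*p^4*v + p^4 + 92*p^3*v^3 + 60*p^3*v^2 - 94*p^3*v - 3*p^3 - 96*p^2*v^3 + 184*p^2*v^2 + 102*p^2*v - 46*p^2 - 192*p*v^2 + 92*p*v + 48*p - 96*v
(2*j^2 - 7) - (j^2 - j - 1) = j^2 + j - 6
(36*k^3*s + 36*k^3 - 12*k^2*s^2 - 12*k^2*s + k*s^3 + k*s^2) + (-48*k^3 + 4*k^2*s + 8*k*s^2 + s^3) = 36*k^3*s - 12*k^3 - 12*k^2*s^2 - 8*k^2*s + k*s^3 + 9*k*s^2 + s^3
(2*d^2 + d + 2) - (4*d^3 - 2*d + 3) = -4*d^3 + 2*d^2 + 3*d - 1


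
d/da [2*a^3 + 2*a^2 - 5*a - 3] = 6*a^2 + 4*a - 5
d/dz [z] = 1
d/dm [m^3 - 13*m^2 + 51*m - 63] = 3*m^2 - 26*m + 51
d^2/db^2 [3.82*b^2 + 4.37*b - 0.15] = 7.64000000000000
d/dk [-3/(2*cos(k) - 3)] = -6*sin(k)/(2*cos(k) - 3)^2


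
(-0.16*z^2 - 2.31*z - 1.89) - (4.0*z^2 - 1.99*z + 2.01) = -4.16*z^2 - 0.32*z - 3.9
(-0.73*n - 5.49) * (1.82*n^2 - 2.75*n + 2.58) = -1.3286*n^3 - 7.9843*n^2 + 13.2141*n - 14.1642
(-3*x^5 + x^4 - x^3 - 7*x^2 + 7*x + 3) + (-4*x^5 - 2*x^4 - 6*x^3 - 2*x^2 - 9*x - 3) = -7*x^5 - x^4 - 7*x^3 - 9*x^2 - 2*x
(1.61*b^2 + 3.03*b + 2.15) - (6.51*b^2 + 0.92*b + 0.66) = -4.9*b^2 + 2.11*b + 1.49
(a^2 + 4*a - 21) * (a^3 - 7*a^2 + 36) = a^5 - 3*a^4 - 49*a^3 + 183*a^2 + 144*a - 756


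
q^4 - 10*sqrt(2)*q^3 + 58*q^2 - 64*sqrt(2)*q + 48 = (q - 6*sqrt(2))*(q - 2*sqrt(2))*(q - sqrt(2))^2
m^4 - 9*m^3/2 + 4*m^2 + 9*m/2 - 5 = (m - 5/2)*(m - 2)*(m - 1)*(m + 1)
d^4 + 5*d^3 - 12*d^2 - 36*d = d*(d - 3)*(d + 2)*(d + 6)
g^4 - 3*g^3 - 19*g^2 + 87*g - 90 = (g - 3)^2*(g - 2)*(g + 5)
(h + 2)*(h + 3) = h^2 + 5*h + 6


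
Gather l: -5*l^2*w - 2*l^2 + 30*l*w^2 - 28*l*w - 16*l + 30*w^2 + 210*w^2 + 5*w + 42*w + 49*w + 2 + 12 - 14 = l^2*(-5*w - 2) + l*(30*w^2 - 28*w - 16) + 240*w^2 + 96*w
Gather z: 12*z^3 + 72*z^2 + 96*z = 12*z^3 + 72*z^2 + 96*z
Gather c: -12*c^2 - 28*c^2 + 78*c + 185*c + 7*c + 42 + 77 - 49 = -40*c^2 + 270*c + 70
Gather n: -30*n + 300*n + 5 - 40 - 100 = 270*n - 135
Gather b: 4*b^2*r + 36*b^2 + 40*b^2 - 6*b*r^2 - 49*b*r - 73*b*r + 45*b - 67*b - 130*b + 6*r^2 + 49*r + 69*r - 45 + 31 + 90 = b^2*(4*r + 76) + b*(-6*r^2 - 122*r - 152) + 6*r^2 + 118*r + 76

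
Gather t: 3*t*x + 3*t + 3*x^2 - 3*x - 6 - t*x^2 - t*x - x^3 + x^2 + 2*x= t*(-x^2 + 2*x + 3) - x^3 + 4*x^2 - x - 6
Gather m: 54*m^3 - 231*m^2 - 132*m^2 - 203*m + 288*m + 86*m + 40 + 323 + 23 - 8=54*m^3 - 363*m^2 + 171*m + 378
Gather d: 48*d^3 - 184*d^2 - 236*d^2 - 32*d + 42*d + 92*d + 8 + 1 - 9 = 48*d^3 - 420*d^2 + 102*d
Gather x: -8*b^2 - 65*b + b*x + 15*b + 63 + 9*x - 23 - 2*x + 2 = -8*b^2 - 50*b + x*(b + 7) + 42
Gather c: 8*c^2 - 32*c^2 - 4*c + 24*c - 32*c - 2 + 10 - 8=-24*c^2 - 12*c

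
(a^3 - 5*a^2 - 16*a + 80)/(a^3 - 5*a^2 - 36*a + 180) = (a^2 - 16)/(a^2 - 36)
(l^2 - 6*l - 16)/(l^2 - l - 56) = (l + 2)/(l + 7)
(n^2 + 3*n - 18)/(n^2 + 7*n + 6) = (n - 3)/(n + 1)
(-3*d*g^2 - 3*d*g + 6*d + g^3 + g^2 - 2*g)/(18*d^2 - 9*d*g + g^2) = (-g^2 - g + 2)/(6*d - g)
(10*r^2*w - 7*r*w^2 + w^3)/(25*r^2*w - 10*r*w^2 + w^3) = (2*r - w)/(5*r - w)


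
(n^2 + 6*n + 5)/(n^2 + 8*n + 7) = (n + 5)/(n + 7)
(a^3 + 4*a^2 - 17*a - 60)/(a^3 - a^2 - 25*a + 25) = (a^2 - a - 12)/(a^2 - 6*a + 5)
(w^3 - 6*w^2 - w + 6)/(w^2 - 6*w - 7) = (w^2 - 7*w + 6)/(w - 7)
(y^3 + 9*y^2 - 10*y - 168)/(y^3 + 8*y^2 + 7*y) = (y^2 + 2*y - 24)/(y*(y + 1))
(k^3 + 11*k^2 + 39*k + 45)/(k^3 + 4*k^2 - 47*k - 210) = (k^2 + 6*k + 9)/(k^2 - k - 42)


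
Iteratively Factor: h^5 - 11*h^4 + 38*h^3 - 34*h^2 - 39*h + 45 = (h + 1)*(h^4 - 12*h^3 + 50*h^2 - 84*h + 45) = (h - 3)*(h + 1)*(h^3 - 9*h^2 + 23*h - 15) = (h - 3)*(h - 1)*(h + 1)*(h^2 - 8*h + 15) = (h - 5)*(h - 3)*(h - 1)*(h + 1)*(h - 3)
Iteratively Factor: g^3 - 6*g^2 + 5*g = (g - 5)*(g^2 - g) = (g - 5)*(g - 1)*(g)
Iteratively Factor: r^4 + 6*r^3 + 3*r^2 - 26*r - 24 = (r + 3)*(r^3 + 3*r^2 - 6*r - 8) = (r + 1)*(r + 3)*(r^2 + 2*r - 8) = (r - 2)*(r + 1)*(r + 3)*(r + 4)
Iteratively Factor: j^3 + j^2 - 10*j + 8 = (j + 4)*(j^2 - 3*j + 2) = (j - 1)*(j + 4)*(j - 2)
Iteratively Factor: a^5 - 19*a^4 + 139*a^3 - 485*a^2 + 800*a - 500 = (a - 2)*(a^4 - 17*a^3 + 105*a^2 - 275*a + 250) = (a - 5)*(a - 2)*(a^3 - 12*a^2 + 45*a - 50) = (a - 5)*(a - 2)^2*(a^2 - 10*a + 25) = (a - 5)^2*(a - 2)^2*(a - 5)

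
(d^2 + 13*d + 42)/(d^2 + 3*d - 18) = (d + 7)/(d - 3)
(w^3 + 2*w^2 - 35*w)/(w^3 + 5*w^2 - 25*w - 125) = w*(w + 7)/(w^2 + 10*w + 25)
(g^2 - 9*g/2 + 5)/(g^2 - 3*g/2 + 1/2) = (2*g^2 - 9*g + 10)/(2*g^2 - 3*g + 1)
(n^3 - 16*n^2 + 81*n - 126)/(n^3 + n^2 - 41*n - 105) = (n^2 - 9*n + 18)/(n^2 + 8*n + 15)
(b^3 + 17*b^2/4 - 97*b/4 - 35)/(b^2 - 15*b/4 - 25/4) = (b^2 + 3*b - 28)/(b - 5)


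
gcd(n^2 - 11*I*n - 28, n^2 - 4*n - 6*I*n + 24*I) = 1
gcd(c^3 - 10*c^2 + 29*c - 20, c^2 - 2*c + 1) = c - 1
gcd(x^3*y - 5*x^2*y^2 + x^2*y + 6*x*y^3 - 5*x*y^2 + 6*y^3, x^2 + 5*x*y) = 1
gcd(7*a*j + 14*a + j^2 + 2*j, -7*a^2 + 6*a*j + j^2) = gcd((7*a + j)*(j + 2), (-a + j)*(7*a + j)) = 7*a + j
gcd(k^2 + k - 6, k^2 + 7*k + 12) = k + 3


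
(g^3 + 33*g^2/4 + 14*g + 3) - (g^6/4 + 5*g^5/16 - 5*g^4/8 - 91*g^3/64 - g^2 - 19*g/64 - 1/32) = -g^6/4 - 5*g^5/16 + 5*g^4/8 + 155*g^3/64 + 37*g^2/4 + 915*g/64 + 97/32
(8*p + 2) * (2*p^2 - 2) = 16*p^3 + 4*p^2 - 16*p - 4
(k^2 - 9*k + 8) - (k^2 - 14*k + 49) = 5*k - 41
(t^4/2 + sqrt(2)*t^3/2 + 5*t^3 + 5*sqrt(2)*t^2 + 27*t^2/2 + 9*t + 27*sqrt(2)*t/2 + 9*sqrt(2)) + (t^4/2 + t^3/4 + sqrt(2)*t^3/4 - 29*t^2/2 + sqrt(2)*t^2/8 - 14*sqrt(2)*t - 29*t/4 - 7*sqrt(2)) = t^4 + 3*sqrt(2)*t^3/4 + 21*t^3/4 - t^2 + 41*sqrt(2)*t^2/8 - sqrt(2)*t/2 + 7*t/4 + 2*sqrt(2)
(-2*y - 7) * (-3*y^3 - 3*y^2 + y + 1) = 6*y^4 + 27*y^3 + 19*y^2 - 9*y - 7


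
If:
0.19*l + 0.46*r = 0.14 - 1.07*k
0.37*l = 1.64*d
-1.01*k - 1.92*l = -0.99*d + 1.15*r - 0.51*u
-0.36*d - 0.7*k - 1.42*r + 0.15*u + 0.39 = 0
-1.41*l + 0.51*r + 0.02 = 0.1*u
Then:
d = 0.02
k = -0.06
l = 0.09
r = 0.42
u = 1.10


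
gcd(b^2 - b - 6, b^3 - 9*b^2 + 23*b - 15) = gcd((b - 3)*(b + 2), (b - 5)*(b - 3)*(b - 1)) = b - 3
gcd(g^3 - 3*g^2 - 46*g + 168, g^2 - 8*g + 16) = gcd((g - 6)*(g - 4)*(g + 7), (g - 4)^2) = g - 4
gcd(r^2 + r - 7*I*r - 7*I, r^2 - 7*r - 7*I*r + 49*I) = r - 7*I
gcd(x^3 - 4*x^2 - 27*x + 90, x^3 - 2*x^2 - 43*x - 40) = x + 5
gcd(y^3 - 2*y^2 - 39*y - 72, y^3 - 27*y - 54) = y^2 + 6*y + 9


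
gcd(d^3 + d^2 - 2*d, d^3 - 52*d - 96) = d + 2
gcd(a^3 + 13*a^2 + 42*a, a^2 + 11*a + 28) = a + 7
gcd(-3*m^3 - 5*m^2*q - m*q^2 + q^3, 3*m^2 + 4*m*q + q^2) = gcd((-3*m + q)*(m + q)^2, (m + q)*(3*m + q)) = m + q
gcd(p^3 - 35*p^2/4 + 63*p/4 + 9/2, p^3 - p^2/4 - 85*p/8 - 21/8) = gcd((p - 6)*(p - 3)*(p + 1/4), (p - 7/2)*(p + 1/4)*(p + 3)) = p + 1/4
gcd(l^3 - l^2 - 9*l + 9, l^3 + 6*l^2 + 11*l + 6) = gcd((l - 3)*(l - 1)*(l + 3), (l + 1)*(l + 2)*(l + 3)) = l + 3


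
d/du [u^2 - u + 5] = 2*u - 1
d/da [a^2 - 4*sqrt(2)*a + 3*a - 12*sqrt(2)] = 2*a - 4*sqrt(2) + 3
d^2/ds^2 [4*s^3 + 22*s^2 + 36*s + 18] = 24*s + 44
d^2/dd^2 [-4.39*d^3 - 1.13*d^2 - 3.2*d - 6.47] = -26.34*d - 2.26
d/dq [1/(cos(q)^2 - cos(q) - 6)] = (2*cos(q) - 1)*sin(q)/(sin(q)^2 + cos(q) + 5)^2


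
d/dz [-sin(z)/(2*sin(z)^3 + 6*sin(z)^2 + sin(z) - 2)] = (4*sin(z)^3 + 6*sin(z)^2 + 2)*cos(z)/(2*sin(z)^3 + 6*sin(z)^2 + sin(z) - 2)^2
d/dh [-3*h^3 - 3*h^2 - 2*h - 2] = -9*h^2 - 6*h - 2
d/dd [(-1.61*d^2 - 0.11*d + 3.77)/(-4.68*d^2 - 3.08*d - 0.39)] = (4.444*d^2 + 36.543*d + 11.6545)/(21.9024*d^4 + 28.8288*d^3 + 13.1368*d^2 + 2.4024*d + 0.1521)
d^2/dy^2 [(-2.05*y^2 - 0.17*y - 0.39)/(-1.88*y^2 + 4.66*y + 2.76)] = (37.120976*y^3 + 72.092736*y^2 - 15.207696*y + 47.844648)/(6.644672*y^6 - 49.410912*y^5 + 93.211152*y^4 + 43.884152*y^3 - 136.841904*y^2 - 106.494048*y - 21.024576)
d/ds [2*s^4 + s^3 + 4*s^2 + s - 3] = 8*s^3 + 3*s^2 + 8*s + 1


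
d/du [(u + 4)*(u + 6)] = 2*u + 10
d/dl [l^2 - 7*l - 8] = 2*l - 7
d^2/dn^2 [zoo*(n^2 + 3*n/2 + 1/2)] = zoo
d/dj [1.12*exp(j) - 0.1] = 1.12*exp(j)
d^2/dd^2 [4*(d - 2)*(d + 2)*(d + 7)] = 24*d + 56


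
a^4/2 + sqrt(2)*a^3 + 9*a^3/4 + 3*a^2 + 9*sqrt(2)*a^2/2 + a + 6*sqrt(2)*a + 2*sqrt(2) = (a/2 + 1)*(a + 1/2)*(a + 2)*(a + 2*sqrt(2))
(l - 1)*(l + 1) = l^2 - 1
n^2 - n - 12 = (n - 4)*(n + 3)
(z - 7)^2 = z^2 - 14*z + 49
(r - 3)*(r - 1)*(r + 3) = r^3 - r^2 - 9*r + 9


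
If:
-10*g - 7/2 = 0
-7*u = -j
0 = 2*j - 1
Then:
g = -7/20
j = 1/2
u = 1/14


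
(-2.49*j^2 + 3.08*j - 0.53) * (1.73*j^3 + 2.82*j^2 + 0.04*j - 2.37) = -4.3077*j^5 - 1.6934*j^4 + 7.6691*j^3 + 4.5299*j^2 - 7.3208*j + 1.2561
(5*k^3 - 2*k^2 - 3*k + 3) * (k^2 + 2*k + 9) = 5*k^5 + 8*k^4 + 38*k^3 - 21*k^2 - 21*k + 27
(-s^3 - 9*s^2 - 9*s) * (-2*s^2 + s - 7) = 2*s^5 + 17*s^4 + 16*s^3 + 54*s^2 + 63*s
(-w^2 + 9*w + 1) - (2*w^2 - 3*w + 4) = -3*w^2 + 12*w - 3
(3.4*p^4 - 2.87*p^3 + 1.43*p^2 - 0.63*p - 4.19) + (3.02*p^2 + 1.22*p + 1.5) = 3.4*p^4 - 2.87*p^3 + 4.45*p^2 + 0.59*p - 2.69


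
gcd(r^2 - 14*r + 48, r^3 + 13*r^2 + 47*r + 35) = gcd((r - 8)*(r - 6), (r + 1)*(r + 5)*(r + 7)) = 1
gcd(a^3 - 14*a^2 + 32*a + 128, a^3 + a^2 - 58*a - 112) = a^2 - 6*a - 16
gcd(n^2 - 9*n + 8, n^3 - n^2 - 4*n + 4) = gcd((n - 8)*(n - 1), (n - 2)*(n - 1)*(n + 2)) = n - 1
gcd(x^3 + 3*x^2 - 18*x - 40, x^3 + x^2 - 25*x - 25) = x + 5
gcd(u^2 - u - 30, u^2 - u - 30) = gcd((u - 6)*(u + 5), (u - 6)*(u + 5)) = u^2 - u - 30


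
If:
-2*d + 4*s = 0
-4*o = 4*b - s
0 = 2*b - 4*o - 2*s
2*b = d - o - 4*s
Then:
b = 0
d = 0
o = 0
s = 0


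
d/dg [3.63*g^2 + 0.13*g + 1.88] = 7.26*g + 0.13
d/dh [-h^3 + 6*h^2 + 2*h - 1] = -3*h^2 + 12*h + 2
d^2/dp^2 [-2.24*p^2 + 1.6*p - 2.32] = -4.48000000000000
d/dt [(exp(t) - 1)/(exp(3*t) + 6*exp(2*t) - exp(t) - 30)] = ((1 - exp(t))*(3*exp(2*t) + 12*exp(t) - 1) + exp(3*t) + 6*exp(2*t) - exp(t) - 30)*exp(t)/(exp(3*t) + 6*exp(2*t) - exp(t) - 30)^2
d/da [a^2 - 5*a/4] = 2*a - 5/4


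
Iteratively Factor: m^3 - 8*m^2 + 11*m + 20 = (m - 5)*(m^2 - 3*m - 4) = (m - 5)*(m + 1)*(m - 4)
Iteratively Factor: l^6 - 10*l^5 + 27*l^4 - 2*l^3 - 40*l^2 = (l - 4)*(l^5 - 6*l^4 + 3*l^3 + 10*l^2) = (l - 4)*(l - 2)*(l^4 - 4*l^3 - 5*l^2) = (l - 5)*(l - 4)*(l - 2)*(l^3 + l^2) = (l - 5)*(l - 4)*(l - 2)*(l + 1)*(l^2) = l*(l - 5)*(l - 4)*(l - 2)*(l + 1)*(l)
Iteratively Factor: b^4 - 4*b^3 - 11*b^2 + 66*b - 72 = (b - 2)*(b^3 - 2*b^2 - 15*b + 36) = (b - 3)*(b - 2)*(b^2 + b - 12) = (b - 3)*(b - 2)*(b + 4)*(b - 3)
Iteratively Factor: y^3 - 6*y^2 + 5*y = (y)*(y^2 - 6*y + 5) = y*(y - 5)*(y - 1)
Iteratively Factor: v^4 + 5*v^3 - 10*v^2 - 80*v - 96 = (v + 4)*(v^3 + v^2 - 14*v - 24) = (v + 3)*(v + 4)*(v^2 - 2*v - 8) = (v + 2)*(v + 3)*(v + 4)*(v - 4)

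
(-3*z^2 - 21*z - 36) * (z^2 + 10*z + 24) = -3*z^4 - 51*z^3 - 318*z^2 - 864*z - 864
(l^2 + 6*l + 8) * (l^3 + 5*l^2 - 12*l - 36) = l^5 + 11*l^4 + 26*l^3 - 68*l^2 - 312*l - 288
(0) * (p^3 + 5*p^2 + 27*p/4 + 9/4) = 0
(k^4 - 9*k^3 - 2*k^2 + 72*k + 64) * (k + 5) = k^5 - 4*k^4 - 47*k^3 + 62*k^2 + 424*k + 320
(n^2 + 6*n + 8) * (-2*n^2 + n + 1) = -2*n^4 - 11*n^3 - 9*n^2 + 14*n + 8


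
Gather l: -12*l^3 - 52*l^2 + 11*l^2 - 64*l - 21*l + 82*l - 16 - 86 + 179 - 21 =-12*l^3 - 41*l^2 - 3*l + 56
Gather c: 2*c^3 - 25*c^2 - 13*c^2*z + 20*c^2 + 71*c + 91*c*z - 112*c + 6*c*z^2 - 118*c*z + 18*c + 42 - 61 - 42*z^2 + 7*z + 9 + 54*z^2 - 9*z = 2*c^3 + c^2*(-13*z - 5) + c*(6*z^2 - 27*z - 23) + 12*z^2 - 2*z - 10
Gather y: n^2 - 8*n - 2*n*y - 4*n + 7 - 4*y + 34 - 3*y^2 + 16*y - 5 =n^2 - 12*n - 3*y^2 + y*(12 - 2*n) + 36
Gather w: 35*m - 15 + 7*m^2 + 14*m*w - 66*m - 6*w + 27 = 7*m^2 - 31*m + w*(14*m - 6) + 12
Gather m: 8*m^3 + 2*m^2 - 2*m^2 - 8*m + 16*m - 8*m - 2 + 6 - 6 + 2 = 8*m^3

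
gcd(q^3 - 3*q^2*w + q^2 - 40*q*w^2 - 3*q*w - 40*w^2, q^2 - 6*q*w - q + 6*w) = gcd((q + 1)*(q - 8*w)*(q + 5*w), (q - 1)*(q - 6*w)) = 1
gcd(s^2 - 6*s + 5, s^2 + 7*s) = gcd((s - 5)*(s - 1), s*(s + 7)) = 1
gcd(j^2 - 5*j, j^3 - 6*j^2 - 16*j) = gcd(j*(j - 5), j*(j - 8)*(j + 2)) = j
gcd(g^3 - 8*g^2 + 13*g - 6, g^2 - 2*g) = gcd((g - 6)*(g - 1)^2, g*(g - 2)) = 1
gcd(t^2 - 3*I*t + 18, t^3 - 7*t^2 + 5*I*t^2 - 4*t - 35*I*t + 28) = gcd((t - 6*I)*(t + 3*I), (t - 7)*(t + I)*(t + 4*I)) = 1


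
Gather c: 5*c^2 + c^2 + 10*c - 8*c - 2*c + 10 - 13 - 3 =6*c^2 - 6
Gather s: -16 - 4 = -20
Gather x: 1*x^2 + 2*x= x^2 + 2*x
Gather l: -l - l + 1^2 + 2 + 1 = 4 - 2*l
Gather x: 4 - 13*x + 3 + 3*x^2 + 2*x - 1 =3*x^2 - 11*x + 6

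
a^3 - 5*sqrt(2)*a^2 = a^2*(a - 5*sqrt(2))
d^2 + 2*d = d*(d + 2)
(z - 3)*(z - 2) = z^2 - 5*z + 6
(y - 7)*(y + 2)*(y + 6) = y^3 + y^2 - 44*y - 84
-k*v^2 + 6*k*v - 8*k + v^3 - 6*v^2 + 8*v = (-k + v)*(v - 4)*(v - 2)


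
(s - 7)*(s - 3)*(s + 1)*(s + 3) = s^4 - 6*s^3 - 16*s^2 + 54*s + 63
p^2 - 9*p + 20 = (p - 5)*(p - 4)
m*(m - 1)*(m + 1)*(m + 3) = m^4 + 3*m^3 - m^2 - 3*m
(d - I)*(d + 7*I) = d^2 + 6*I*d + 7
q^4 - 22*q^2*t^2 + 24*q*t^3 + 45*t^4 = (q - 3*t)^2*(q + t)*(q + 5*t)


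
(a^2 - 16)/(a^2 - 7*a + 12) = (a + 4)/(a - 3)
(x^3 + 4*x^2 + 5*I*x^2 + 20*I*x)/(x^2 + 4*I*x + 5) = x*(x + 4)/(x - I)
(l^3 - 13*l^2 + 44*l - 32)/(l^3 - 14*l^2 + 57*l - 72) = (l^2 - 5*l + 4)/(l^2 - 6*l + 9)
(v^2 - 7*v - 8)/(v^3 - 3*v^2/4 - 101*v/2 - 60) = 4*(v + 1)/(4*v^2 + 29*v + 30)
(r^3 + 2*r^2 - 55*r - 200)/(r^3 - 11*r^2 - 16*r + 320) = (r + 5)/(r - 8)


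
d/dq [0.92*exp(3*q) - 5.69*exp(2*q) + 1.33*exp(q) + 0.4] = (2.76*exp(2*q) - 11.38*exp(q) + 1.33)*exp(q)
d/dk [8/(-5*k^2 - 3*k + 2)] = 8*(10*k + 3)/(5*k^2 + 3*k - 2)^2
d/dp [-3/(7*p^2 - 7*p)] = 3*(2*p - 1)/(7*p^2*(p - 1)^2)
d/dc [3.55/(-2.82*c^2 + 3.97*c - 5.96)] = (20.022*c - 14.0935)/(2.82*c^2 - 3.97*c + 5.96)^2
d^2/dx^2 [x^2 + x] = 2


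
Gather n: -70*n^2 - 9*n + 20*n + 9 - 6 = -70*n^2 + 11*n + 3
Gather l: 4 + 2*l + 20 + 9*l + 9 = 11*l + 33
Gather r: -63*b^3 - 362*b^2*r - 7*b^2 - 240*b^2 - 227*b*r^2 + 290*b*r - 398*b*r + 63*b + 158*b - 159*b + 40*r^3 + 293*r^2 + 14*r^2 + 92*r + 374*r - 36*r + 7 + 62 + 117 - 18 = -63*b^3 - 247*b^2 + 62*b + 40*r^3 + r^2*(307 - 227*b) + r*(-362*b^2 - 108*b + 430) + 168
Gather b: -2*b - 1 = -2*b - 1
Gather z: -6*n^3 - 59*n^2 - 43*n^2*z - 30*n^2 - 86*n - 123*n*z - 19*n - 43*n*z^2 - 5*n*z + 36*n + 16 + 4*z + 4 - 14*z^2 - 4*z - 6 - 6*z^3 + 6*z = -6*n^3 - 89*n^2 - 69*n - 6*z^3 + z^2*(-43*n - 14) + z*(-43*n^2 - 128*n + 6) + 14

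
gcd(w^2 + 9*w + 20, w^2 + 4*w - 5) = w + 5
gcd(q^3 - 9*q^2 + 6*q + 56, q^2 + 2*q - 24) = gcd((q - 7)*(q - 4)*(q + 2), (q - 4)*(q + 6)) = q - 4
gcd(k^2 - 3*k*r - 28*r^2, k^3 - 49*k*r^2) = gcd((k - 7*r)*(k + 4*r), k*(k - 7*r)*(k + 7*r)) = -k + 7*r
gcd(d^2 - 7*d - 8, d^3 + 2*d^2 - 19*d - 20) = d + 1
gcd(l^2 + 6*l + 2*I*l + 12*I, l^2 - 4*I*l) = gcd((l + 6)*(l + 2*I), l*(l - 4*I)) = 1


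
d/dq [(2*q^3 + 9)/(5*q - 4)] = (20*q^3 - 24*q^2 - 45)/(25*q^2 - 40*q + 16)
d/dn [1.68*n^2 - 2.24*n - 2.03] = 3.36*n - 2.24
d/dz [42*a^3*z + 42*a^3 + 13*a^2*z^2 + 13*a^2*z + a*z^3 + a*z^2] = a*(42*a^2 + 26*a*z + 13*a + 3*z^2 + 2*z)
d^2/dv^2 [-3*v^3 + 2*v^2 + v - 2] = 4 - 18*v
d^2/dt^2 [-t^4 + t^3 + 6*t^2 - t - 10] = -12*t^2 + 6*t + 12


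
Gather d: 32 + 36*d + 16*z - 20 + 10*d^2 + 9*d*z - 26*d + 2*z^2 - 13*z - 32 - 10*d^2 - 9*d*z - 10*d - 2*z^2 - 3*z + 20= 0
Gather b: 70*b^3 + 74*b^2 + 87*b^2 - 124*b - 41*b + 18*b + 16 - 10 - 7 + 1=70*b^3 + 161*b^2 - 147*b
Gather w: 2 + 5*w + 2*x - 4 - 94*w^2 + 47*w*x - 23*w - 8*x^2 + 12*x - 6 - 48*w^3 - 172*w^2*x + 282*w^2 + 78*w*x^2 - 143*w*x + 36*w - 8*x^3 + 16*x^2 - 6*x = -48*w^3 + w^2*(188 - 172*x) + w*(78*x^2 - 96*x + 18) - 8*x^3 + 8*x^2 + 8*x - 8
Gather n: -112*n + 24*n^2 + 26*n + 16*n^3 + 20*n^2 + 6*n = 16*n^3 + 44*n^2 - 80*n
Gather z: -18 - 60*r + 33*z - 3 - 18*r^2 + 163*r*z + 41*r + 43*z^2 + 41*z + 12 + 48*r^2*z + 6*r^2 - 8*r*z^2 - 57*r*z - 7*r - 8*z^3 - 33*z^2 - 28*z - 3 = -12*r^2 - 26*r - 8*z^3 + z^2*(10 - 8*r) + z*(48*r^2 + 106*r + 46) - 12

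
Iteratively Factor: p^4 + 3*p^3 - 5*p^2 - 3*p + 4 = (p - 1)*(p^3 + 4*p^2 - p - 4) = (p - 1)*(p + 1)*(p^2 + 3*p - 4) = (p - 1)*(p + 1)*(p + 4)*(p - 1)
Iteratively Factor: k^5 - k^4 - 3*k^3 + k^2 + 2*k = (k + 1)*(k^4 - 2*k^3 - k^2 + 2*k) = (k - 2)*(k + 1)*(k^3 - k) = (k - 2)*(k - 1)*(k + 1)*(k^2 + k) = k*(k - 2)*(k - 1)*(k + 1)*(k + 1)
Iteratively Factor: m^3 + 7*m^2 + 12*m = (m + 3)*(m^2 + 4*m) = m*(m + 3)*(m + 4)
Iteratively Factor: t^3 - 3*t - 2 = (t + 1)*(t^2 - t - 2) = (t - 2)*(t + 1)*(t + 1)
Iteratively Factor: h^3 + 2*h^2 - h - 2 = (h + 2)*(h^2 - 1) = (h + 1)*(h + 2)*(h - 1)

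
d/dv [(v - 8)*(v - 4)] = 2*v - 12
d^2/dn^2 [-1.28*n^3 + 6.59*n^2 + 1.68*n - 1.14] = 13.18 - 7.68*n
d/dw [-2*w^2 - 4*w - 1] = -4*w - 4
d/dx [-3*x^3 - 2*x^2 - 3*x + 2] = -9*x^2 - 4*x - 3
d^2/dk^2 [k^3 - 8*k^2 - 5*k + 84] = 6*k - 16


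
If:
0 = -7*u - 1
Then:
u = -1/7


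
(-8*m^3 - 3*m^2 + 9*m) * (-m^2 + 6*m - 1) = 8*m^5 - 45*m^4 - 19*m^3 + 57*m^2 - 9*m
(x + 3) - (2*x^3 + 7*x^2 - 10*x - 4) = -2*x^3 - 7*x^2 + 11*x + 7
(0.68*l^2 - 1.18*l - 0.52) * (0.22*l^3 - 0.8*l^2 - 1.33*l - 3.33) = 0.1496*l^5 - 0.8036*l^4 - 0.0748000000000002*l^3 - 0.279*l^2 + 4.621*l + 1.7316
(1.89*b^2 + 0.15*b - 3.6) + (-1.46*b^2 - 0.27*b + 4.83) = 0.43*b^2 - 0.12*b + 1.23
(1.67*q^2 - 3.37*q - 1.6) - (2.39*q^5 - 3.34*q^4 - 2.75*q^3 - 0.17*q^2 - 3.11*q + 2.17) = -2.39*q^5 + 3.34*q^4 + 2.75*q^3 + 1.84*q^2 - 0.26*q - 3.77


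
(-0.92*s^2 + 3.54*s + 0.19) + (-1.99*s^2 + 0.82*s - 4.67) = -2.91*s^2 + 4.36*s - 4.48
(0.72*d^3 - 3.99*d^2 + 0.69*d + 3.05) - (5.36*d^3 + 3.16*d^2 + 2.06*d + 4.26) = -4.64*d^3 - 7.15*d^2 - 1.37*d - 1.21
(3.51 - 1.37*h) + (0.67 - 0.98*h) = 4.18 - 2.35*h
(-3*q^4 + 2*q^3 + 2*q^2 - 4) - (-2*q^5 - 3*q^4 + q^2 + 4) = 2*q^5 + 2*q^3 + q^2 - 8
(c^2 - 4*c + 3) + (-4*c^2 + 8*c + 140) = -3*c^2 + 4*c + 143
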